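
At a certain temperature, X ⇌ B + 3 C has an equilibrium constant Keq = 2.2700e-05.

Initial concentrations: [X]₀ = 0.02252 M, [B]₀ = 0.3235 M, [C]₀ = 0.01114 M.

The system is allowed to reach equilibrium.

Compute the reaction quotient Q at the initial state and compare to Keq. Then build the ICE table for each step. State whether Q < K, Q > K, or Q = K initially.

Q₀ = 1.9859e-05 vs Keq = 2.2700e-05 ⇒ Q<K, forward
Step 1:
                    X           B           C
  I           0.02252      0.3235     0.01114
  C       -1.5941e-04  1.5941e-04  4.7824e-04
  E           0.02236      0.3237     0.01162
  solve Keq expr → x = 1.5941e-04; check Q = 2.2700e-05

Q₀ = 1.9859e-05; Q < K (proceeds forward)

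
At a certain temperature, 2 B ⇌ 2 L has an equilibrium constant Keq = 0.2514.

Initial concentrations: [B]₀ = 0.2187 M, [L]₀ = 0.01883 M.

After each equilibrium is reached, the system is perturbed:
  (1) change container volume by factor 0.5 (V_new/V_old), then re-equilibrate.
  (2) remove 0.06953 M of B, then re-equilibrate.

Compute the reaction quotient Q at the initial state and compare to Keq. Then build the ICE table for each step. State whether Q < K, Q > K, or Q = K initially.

Q₀ = 0.007413; Q < K (proceeds forward)

Q₀ = 0.007413 vs Keq = 0.2514 ⇒ Q<K, forward
Step 1:
                   B          L
  I           0.2187    0.01883
  C         -0.06049    0.06049
  E           0.1582    0.07932
  solve Keq expr → x = 0.03025; check Q = 0.2514
Then change container volume by factor 0.5 (V_new/V_old).
Step 2:
                   B          L
  I           0.3164     0.1586
  C                0          0
  E           0.3164     0.1586
  solve Keq expr → x = 0; check Q = 0.2514
Then remove 0.06953 M of B.
Step 3:
                   B          L
  I           0.2469     0.1586
  C          0.02322   -0.02322
  E           0.2701     0.1354
  solve Keq expr → x = -0.01161; check Q = 0.2514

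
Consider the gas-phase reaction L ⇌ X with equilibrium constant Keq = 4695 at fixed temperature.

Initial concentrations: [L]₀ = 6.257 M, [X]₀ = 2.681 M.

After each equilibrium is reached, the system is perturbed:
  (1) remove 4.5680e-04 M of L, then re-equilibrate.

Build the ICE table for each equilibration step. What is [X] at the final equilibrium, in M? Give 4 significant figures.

Q₀ = 0.4285 vs Keq = 4695 ⇒ Q<K, forward
Step 1:
                  L         X
  I           6.257     2.681
  C          -6.255     6.255
  E        0.001903     8.936
  solve Keq expr → x = 6.255; check Q = 4695
Then remove 4.5680e-04 M of L.
Step 2:
                  L         X
  I        0.001447     8.936
  C       4.5670e-04 -4.5670e-04
  E        0.001903     8.936
  solve Keq expr → x = -4.5670e-04; check Q = 4695

[X]_eq = 8.936 M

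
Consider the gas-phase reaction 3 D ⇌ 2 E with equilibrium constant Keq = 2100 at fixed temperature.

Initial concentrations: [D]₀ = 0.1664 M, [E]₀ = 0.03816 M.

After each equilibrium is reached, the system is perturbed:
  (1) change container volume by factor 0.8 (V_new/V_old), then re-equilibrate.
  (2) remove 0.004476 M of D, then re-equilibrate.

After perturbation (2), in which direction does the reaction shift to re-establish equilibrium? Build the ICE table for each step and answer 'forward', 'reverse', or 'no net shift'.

Q₀ = 0.3161 vs Keq = 2100 ⇒ Q<K, forward
Step 1:
                   D          E
  init        0.1664    0.03816
  Δ          -0.1458    0.09721
  eq         0.02059     0.1354
  solve Keq expr → x = 0.0486; check Q = 2100
Then change container volume by factor 0.8 (V_new/V_old).
Step 2:
                   D          E
  init       0.02573     0.1692
  Δ        -0.001736   0.001157
  eq           0.024     0.1704
  solve Keq expr → x = 5.7863e-04; check Q = 2100
Then remove 0.004476 M of D.
Step 3:
                   D          E
  init       0.01952     0.1704
  Δ         0.004212  -0.002808
  eq         0.02373     0.1676
  solve Keq expr → x = -0.001404; check Q = 2100

Direction: reverse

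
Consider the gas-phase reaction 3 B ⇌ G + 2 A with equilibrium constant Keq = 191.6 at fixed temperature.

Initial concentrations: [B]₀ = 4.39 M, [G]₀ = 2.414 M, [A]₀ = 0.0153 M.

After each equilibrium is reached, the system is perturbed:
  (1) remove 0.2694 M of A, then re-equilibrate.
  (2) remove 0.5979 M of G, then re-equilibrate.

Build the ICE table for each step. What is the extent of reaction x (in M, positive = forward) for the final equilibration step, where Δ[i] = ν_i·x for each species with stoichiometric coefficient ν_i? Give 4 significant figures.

x = 0.008177 M

Q₀ = 6.6792e-06 vs Keq = 191.6 ⇒ Q<K, forward
Step 1:
                    B           G           A
  Initial        4.39       2.414      0.0153
  Change       -3.882       1.294       2.588
  Equil        0.5081       3.708       2.603
  solve Keq expr → x = 1.294; check Q = 191.6
Then remove 0.2694 M of A.
Step 2:
                    B           G           A
  Initial      0.5081       3.708       2.334
  Change     -0.03232     0.01077     0.02155
  Equil        0.4757       3.719       2.355
  solve Keq expr → x = 0.01077; check Q = 191.6
Then remove 0.5979 M of G.
Step 3:
                    B           G           A
  Initial      0.4757       3.121       2.355
  Change     -0.02453    0.008177     0.01635
  Equil        0.4512       3.129       2.372
  solve Keq expr → x = 0.008177; check Q = 191.6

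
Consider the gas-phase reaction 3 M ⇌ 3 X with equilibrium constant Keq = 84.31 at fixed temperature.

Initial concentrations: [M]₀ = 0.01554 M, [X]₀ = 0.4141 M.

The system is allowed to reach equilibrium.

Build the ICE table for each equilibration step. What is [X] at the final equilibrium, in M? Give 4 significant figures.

[X]_eq = 0.3499 M

Q₀ = 1.8922e+04 vs Keq = 84.31 ⇒ Q>K, reverse
Step 1:
                  M         X
  Initial   0.01554    0.4141
  Change    0.06425  -0.06425
  Equil     0.07979    0.3499
  solve Keq expr → x = -0.02142; check Q = 84.31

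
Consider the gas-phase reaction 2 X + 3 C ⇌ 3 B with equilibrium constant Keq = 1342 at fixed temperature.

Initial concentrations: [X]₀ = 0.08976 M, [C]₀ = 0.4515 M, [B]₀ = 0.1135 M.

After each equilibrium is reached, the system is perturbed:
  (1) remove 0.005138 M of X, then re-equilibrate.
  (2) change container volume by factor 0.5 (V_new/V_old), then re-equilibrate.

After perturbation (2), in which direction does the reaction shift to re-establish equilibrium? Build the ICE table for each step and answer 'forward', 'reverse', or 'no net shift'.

Q₀ = 1.972 vs Keq = 1342 ⇒ Q<K, forward
Step 1:
                    X           C           B
  Initial     0.08976      0.4515      0.1135
  Change     -0.07492     -0.1124      0.1124
  Equil       0.01484      0.3391      0.2259
  solve Keq expr → x = 0.03746; check Q = 1342
Then remove 0.005138 M of X.
Step 2:
                    X           C           B
  Initial    0.009701      0.3391      0.2259
  Change     0.004147     0.00622    -0.00622
  Equil       0.01385      0.3453      0.2197
  solve Keq expr → x = -0.002073; check Q = 1342
Then change container volume by factor 0.5 (V_new/V_old).
Step 3:
                    X           C           B
  Initial      0.0277      0.6907      0.4393
  Change     -0.01235    -0.01852     0.01852
  Equil       0.01535      0.6722      0.4578
  solve Keq expr → x = 0.006175; check Q = 1342

Direction: forward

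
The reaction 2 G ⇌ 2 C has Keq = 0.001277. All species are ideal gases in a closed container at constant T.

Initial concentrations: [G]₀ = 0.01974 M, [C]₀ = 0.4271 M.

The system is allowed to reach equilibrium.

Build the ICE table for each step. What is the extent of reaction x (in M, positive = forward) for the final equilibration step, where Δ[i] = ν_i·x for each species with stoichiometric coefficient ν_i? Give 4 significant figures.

x = -0.2058 M

Q₀ = 468.1 vs Keq = 0.001277 ⇒ Q>K, reverse
Step 1:
                    G           C
  I           0.01974      0.4271
  C            0.4117     -0.4117
  E            0.4314     0.01542
  solve Keq expr → x = -0.2058; check Q = 0.001277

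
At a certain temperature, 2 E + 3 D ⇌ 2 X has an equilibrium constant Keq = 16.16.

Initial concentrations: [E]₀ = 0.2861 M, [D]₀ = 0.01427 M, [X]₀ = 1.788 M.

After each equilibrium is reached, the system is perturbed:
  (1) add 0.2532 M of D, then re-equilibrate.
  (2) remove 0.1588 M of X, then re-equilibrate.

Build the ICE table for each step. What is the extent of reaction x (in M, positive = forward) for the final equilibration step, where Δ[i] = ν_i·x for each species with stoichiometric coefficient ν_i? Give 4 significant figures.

x = 0.01009 M

Q₀ = 1.3441e+07 vs Keq = 16.16 ⇒ Q>K, reverse
Step 1:
                    E           D           X
  init         0.2861     0.01427       1.788
  Δ            0.4076      0.6115     -0.4076
  eq           0.6937      0.6257        1.38
  solve Keq expr → x = -0.2038; check Q = 16.16
Then add 0.2532 M of D.
Step 2:
                    E           D           X
  init         0.6937      0.8789        1.38
  Δ           -0.1006     -0.1509      0.1006
  eq           0.5931       0.728       1.481
  solve Keq expr → x = 0.05031; check Q = 16.16
Then remove 0.1588 M of X.
Step 3:
                    E           D           X
  init         0.5931       0.728       1.322
  Δ          -0.02017    -0.03026     0.02017
  eq           0.5729      0.6977       1.342
  solve Keq expr → x = 0.01009; check Q = 16.16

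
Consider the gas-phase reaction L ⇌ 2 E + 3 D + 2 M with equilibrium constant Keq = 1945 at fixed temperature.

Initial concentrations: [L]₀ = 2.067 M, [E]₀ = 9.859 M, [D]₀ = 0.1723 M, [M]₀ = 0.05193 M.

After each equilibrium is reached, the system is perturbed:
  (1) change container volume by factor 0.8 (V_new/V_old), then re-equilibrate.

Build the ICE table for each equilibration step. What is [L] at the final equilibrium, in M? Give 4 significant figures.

[L]_eq = 1.925 M

Q₀ = 6.4866e-04 vs Keq = 1945 ⇒ Q<K, forward
Step 1:
                  L         E         D         M
  Initial     2.067     9.859    0.1723   0.05193
  Change    -0.6791     1.358     2.037     1.358
  Equil       1.388     11.22      2.21      1.41
  solve Keq expr → x = 0.6791; check Q = 1945
Then change container volume by factor 0.8 (V_new/V_old).
Step 2:
                  L         E         D         M
  Initial     1.735     14.02     2.762     1.763
  Change     0.1901   -0.3802   -0.5704   -0.3802
  Equil       1.925     13.64     2.192     1.382
  solve Keq expr → x = -0.1901; check Q = 1945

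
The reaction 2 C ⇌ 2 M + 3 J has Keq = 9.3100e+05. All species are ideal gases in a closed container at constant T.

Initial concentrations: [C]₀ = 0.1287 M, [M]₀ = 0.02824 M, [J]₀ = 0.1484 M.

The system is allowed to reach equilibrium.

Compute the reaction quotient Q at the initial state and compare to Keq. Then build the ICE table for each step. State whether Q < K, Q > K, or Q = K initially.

Q₀ = 1.5735e-04; Q < K (proceeds forward)

Q₀ = 1.5735e-04 vs Keq = 9.3100e+05 ⇒ Q<K, forward
Step 1:
                   C          M          J
  Initial     0.1287    0.02824     0.1484
  Change     -0.1287     0.1287      0.193
  Equil   3.2439e-05     0.1569     0.3414
  solve Keq expr → x = 0.06433; check Q = 9.3100e+05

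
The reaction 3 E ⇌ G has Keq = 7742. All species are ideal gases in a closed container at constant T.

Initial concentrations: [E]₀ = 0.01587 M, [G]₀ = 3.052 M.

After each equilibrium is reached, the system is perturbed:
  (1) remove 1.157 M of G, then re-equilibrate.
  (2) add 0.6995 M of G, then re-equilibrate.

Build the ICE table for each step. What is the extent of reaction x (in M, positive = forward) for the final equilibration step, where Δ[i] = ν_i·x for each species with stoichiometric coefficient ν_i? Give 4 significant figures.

x = -0.002306 M

Q₀ = 7.6358e+05 vs Keq = 7742 ⇒ Q>K, reverse
Step 1:
                  E         G
  Initial   0.01587     3.052
  Change     0.0573   -0.0191
  Equil     0.07317     3.033
  solve Keq expr → x = -0.0191; check Q = 7742
Then remove 1.157 M of G.
Step 2:
                  E         G
  Initial   0.07317     1.876
  Change   -0.01079  0.003596
  Equil     0.06238     1.879
  solve Keq expr → x = 0.003596; check Q = 7742
Then add 0.6995 M of G.
Step 3:
                  E         G
  Initial   0.06238     2.579
  Change   0.006918 -0.002306
  Equil      0.0693     2.577
  solve Keq expr → x = -0.002306; check Q = 7742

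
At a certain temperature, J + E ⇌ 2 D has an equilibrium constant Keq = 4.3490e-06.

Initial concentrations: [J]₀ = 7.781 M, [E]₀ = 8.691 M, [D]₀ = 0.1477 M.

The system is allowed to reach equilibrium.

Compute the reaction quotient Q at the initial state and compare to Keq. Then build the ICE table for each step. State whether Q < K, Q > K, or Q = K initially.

Q₀ = 3.2259e-04 vs Keq = 4.3490e-06 ⇒ Q>K, reverse
Step 1:
                  J         E         D
  Initial     7.781     8.691    0.1477
  Change    0.06521   0.06521   -0.1304
  Equil       7.846     8.756   0.01729
  solve Keq expr → x = -0.06521; check Q = 4.3490e-06

Q₀ = 3.2259e-04; Q > K (proceeds reverse)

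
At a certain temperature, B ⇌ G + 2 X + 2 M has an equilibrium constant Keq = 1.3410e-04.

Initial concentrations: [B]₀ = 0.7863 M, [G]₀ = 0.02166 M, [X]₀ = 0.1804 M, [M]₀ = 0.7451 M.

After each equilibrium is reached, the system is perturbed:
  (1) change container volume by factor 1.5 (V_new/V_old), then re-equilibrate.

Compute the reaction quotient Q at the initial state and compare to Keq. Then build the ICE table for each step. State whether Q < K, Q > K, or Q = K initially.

Q₀ = 4.9771e-04; Q > K (proceeds reverse)

Q₀ = 4.9771e-04 vs Keq = 1.3410e-04 ⇒ Q>K, reverse
Step 1:
                  B         G         X         M
  Initial    0.7863   0.02166    0.1804    0.7451
  Change    0.01297  -0.01297  -0.02595  -0.02595
  Equil      0.7993  0.008687    0.1545    0.7192
  solve Keq expr → x = -0.01297; check Q = 1.3410e-04
Then change container volume by factor 1.5 (V_new/V_old).
Step 2:
                  B         G         X         M
  Initial    0.5328  0.005791     0.103    0.4794
  Change   -0.01159   0.01159   0.02319   0.02319
  Equil      0.5213   0.01738    0.1262    0.5026
  solve Keq expr → x = 0.01159; check Q = 1.3410e-04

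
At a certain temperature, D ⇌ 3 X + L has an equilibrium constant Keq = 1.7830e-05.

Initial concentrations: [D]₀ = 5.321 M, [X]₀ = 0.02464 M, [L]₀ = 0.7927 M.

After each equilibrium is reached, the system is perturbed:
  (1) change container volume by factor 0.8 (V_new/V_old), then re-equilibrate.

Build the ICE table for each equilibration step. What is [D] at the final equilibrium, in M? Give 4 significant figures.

Q₀ = 2.2286e-06 vs Keq = 1.7830e-05 ⇒ Q<K, forward
Step 1:
                   D          X          L
  I            5.321    0.02464     0.7927
  C        -0.008149    0.02445   0.008149
  E            5.313    0.04909     0.8008
  solve Keq expr → x = 0.008149; check Q = 1.7830e-05
Then change container volume by factor 0.8 (V_new/V_old).
Step 2:
                   D          X          L
  I            6.641    0.06136      1.001
  C         0.004065    -0.0122  -0.004065
  E            6.645    0.04916      0.997
  solve Keq expr → x = -0.004065; check Q = 1.7830e-05

[D]_eq = 6.645 M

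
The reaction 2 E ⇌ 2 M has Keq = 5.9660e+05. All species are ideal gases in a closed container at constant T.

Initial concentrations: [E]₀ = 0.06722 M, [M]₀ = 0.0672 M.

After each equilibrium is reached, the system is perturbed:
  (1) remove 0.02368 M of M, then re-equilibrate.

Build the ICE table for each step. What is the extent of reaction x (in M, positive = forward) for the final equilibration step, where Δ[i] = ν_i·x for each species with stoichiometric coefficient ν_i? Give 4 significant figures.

Q₀ = 0.9994 vs Keq = 5.9660e+05 ⇒ Q<K, forward
Step 1:
                    E           M
  init        0.06722      0.0672
  Δ          -0.06705     0.06705
  eq       1.7380e-04      0.1342
  solve Keq expr → x = 0.03352; check Q = 5.9660e+05
Then remove 0.02368 M of M.
Step 2:
                    E           M
  init     1.7380e-04      0.1106
  Δ       -3.0618e-05  3.0618e-05
  eq       1.4319e-04      0.1106
  solve Keq expr → x = 1.5309e-05; check Q = 5.9660e+05

x = 1.5309e-05 M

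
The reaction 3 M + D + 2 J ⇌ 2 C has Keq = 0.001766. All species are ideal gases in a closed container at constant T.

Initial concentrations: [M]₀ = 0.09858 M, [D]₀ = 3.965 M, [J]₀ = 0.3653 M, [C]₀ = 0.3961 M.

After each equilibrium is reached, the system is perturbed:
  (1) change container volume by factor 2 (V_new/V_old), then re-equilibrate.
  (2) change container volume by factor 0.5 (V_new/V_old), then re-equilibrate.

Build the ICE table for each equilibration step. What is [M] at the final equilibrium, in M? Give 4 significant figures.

[M]_eq = 0.6443 M

Q₀ = 309.5 vs Keq = 0.001766 ⇒ Q>K, reverse
Step 1:
                  M         D         J         C
  I         0.09858     3.965    0.3653    0.3961
  C          0.5457    0.1819    0.3638   -0.3638
  E          0.6443     4.147    0.7291   0.03227
  solve Keq expr → x = -0.1819; check Q = 0.001766
Then change container volume by factor 2 (V_new/V_old).
Step 2:
                  M         D         J         C
  I          0.3222     2.073    0.3646   0.01614
  C         0.01744  0.005812   0.01162  -0.01162
  E          0.3396     2.079    0.3762  0.004511
  solve Keq expr → x = -0.005812; check Q = 0.001766
Then change container volume by factor 0.5 (V_new/V_old).
Step 3:
                  M         D         J         C
  I          0.6792     4.159    0.7524  0.009023
  C        -0.03487  -0.01162  -0.02325   0.02325
  E          0.6443     4.147    0.7291   0.03227
  solve Keq expr → x = 0.01162; check Q = 0.001766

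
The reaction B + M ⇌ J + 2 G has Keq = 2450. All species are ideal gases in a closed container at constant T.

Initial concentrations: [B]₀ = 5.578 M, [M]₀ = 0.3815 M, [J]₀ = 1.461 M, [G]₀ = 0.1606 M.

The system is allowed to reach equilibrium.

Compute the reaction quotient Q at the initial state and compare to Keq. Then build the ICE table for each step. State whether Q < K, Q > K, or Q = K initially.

Q₀ = 0.01771; Q < K (proceeds forward)

Q₀ = 0.01771 vs Keq = 2450 ⇒ Q<K, forward
Step 1:
                    B           M           J           G
  init          5.578      0.3815       1.461      0.1606
  Δ           -0.3814     -0.3814      0.3814      0.7628
  eq            5.197  1.2337e-04       1.842      0.9234
  solve Keq expr → x = 0.3814; check Q = 2450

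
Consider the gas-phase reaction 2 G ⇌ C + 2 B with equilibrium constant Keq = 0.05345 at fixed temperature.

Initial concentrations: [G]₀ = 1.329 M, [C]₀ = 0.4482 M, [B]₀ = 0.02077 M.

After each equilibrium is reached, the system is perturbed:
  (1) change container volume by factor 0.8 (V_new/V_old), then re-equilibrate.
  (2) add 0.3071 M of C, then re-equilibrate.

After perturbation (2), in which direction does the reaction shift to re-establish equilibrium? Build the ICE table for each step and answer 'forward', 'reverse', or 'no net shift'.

Q₀ = 1.0947e-04 vs Keq = 0.05345 ⇒ Q<K, forward
Step 1:
                  G         C         B
  Initial     1.329    0.4482   0.02077
  Change    -0.2908    0.1454    0.2908
  Equil       1.038    0.5936    0.3115
  solve Keq expr → x = 0.1454; check Q = 0.05345
Then change container volume by factor 0.8 (V_new/V_old).
Step 2:
                  G         C         B
  Initial     1.298     0.742    0.3894
  Change    0.02957  -0.01479  -0.02957
  Equil       1.327    0.7272    0.3599
  solve Keq expr → x = -0.01479; check Q = 0.05345
Then add 0.3071 M of C.
Step 3:
                  G         C         B
  Initial     1.327     1.034    0.3599
  Change    0.04457  -0.02228  -0.04457
  Equil       1.372     1.012    0.3153
  solve Keq expr → x = -0.02228; check Q = 0.05345

Direction: reverse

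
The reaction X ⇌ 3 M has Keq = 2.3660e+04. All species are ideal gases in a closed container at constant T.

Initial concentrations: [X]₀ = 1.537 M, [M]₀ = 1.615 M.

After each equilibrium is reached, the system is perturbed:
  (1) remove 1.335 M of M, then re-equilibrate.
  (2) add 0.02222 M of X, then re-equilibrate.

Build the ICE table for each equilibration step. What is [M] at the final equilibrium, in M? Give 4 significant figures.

Q₀ = 2.741 vs Keq = 2.3660e+04 ⇒ Q<K, forward
Step 1:
                   X          M
  Initial      1.537      1.615
  Change      -1.527      4.581
  Equil      0.01005      6.196
  solve Keq expr → x = 1.527; check Q = 2.3660e+04
Then remove 1.335 M of M.
Step 2:
                   X          M
  Initial    0.01005      4.861
  Change   -0.005152    0.01546
  Equil     0.004901      4.876
  solve Keq expr → x = 0.005152; check Q = 2.3660e+04
Then add 0.02222 M of X.
Step 3:
                   X          M
  Initial    0.02712      4.876
  Change    -0.02202    0.06605
  Equil     0.005103      4.942
  solve Keq expr → x = 0.02202; check Q = 2.3660e+04

[M]_eq = 4.942 M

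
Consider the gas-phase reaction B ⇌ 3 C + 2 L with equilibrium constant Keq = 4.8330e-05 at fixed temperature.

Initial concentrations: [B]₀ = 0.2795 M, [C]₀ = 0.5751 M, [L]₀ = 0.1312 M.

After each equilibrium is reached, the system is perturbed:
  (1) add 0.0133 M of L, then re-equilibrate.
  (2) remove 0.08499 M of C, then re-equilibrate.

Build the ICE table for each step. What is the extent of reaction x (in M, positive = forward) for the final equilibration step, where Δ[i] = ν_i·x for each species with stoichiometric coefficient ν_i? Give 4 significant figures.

x = 0.003254 M

Q₀ = 0.01171 vs Keq = 4.8330e-05 ⇒ Q>K, reverse
Step 1:
                    B           C           L
  init         0.2795      0.5751      0.1312
  Δ           0.05768      -0.173     -0.1154
  eq           0.3372      0.4021     0.01583
  solve Keq expr → x = -0.05768; check Q = 4.8330e-05
Then add 0.0133 M of L.
Step 2:
                    B           C           L
  init         0.3372      0.4021     0.02913
  Δ          0.006011    -0.01803    -0.01202
  eq           0.3432       0.384     0.01711
  solve Keq expr → x = -0.006011; check Q = 4.8330e-05
Then remove 0.08499 M of C.
Step 3:
                    B           C           L
  init         0.3432       0.299     0.01711
  Δ         -0.003254    0.009762    0.006508
  eq           0.3399      0.3088     0.02362
  solve Keq expr → x = 0.003254; check Q = 4.8330e-05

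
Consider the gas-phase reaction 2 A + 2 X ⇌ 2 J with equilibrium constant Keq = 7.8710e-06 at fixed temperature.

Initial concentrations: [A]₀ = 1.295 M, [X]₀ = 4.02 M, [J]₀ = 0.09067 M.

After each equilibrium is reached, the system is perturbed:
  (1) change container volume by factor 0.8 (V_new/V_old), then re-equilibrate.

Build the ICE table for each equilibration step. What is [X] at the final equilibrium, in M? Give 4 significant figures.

[X]_eq = 5.114 M

Q₀ = 3.0334e-04 vs Keq = 7.8710e-06 ⇒ Q>K, reverse
Step 1:
                  A         X         J
  Initial     1.295      4.02   0.09067
  Change    0.07493   0.07493  -0.07493
  Equil        1.37     4.095   0.01574
  solve Keq expr → x = -0.03747; check Q = 7.8710e-06
Then change container volume by factor 0.8 (V_new/V_old).
Step 2:
                  A         X         J
  Initial     1.712     5.119   0.01967
  Change  -0.004826 -0.004826  0.004826
  Equil       1.708     5.114    0.0245
  solve Keq expr → x = 0.002413; check Q = 7.8710e-06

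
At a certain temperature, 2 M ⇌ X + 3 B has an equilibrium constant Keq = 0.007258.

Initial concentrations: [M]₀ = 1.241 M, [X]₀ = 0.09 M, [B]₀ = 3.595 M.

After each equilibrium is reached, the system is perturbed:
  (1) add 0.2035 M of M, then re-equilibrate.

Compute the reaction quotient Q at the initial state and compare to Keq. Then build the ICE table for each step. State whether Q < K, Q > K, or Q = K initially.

Q₀ = 2.715 vs Keq = 0.007258 ⇒ Q>K, reverse
Step 1:
                   M          X          B
  Initial      1.241       0.09      3.595
  Change      0.1792    -0.0896    -0.2688
  Equil         1.42 3.9781e-04      3.326
  solve Keq expr → x = -0.0896; check Q = 0.007258
Then add 0.2035 M of M.
Step 2:
                   M          X          B
  Initial      1.624 3.9781e-04      3.326
  Change  -2.4369e-04 1.2184e-04 3.6553e-04
  Equil        1.623 5.1965e-04      3.327
  solve Keq expr → x = 1.2184e-04; check Q = 0.007258

Q₀ = 2.715; Q > K (proceeds reverse)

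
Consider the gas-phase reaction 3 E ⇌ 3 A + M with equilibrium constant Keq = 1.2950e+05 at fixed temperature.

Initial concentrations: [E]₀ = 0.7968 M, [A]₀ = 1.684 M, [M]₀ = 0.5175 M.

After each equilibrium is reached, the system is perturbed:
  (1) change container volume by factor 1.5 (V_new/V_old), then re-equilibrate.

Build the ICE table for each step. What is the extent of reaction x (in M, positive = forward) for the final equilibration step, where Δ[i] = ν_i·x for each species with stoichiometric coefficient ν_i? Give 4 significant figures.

x = 0.001213 M

Q₀ = 4.885 vs Keq = 1.2950e+05 ⇒ Q<K, forward
Step 1:
                    E           A           M
  I            0.7968       1.684      0.5175
  C           -0.7527      0.7527      0.2509
  E           0.04411       2.437      0.7684
  solve Keq expr → x = 0.2509; check Q = 1.2950e+05
Then change container volume by factor 1.5 (V_new/V_old).
Step 2:
                    E           A           M
  I           0.02941       1.624      0.5123
  C          -0.00364     0.00364    0.001213
  E           0.02577       1.628      0.5135
  solve Keq expr → x = 0.001213; check Q = 1.2950e+05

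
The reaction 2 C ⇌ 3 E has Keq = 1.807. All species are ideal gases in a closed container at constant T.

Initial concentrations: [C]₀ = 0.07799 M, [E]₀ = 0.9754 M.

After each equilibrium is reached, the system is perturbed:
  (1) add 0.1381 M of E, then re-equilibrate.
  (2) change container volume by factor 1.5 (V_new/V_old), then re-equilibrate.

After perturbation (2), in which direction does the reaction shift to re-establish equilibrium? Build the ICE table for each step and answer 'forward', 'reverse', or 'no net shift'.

Direction: forward

Q₀ = 152.6 vs Keq = 1.807 ⇒ Q>K, reverse
Step 1:
                   C          E
  Initial    0.07799     0.9754
  Change      0.2579    -0.3868
  Equil       0.3359     0.5886
  solve Keq expr → x = -0.1289; check Q = 1.807
Then add 0.1381 M of E.
Step 2:
                   C          E
  Initial     0.3359     0.7267
  Change     0.05232   -0.07847
  Equil       0.3882     0.6482
  solve Keq expr → x = -0.02616; check Q = 1.807
Then change container volume by factor 1.5 (V_new/V_old).
Step 3:
                   C          E
  Initial     0.2588     0.4321
  Change    -0.02239    0.03358
  Equil       0.2364     0.4657
  solve Keq expr → x = 0.01119; check Q = 1.807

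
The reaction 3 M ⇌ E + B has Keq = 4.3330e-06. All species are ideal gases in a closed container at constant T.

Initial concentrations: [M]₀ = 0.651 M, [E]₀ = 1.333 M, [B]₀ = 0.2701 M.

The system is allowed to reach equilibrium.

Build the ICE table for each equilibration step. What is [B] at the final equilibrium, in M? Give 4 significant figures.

Q₀ = 1.305 vs Keq = 4.3330e-06 ⇒ Q>K, reverse
Step 1:
                    M           E           B
  Initial       0.651       1.333      0.2701
  Change       0.8103     -0.2701     -0.2701
  Equil         1.461       1.063  1.2720e-05
  solve Keq expr → x = -0.2701; check Q = 4.3330e-06

[B]_eq = 1.2720e-05 M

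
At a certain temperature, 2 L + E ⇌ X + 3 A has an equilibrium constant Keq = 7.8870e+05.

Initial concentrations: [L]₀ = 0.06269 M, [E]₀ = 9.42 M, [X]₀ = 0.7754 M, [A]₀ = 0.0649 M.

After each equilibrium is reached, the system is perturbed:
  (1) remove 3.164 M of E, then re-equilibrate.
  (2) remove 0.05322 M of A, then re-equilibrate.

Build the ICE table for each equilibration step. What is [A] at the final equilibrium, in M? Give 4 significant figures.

Q₀ = 0.005725 vs Keq = 7.8870e+05 ⇒ Q<K, forward
Step 1:
                   L          E          X          A
  I          0.06269       9.42     0.7754     0.0649
  C         -0.06267   -0.03133    0.03133      0.094
  E       2.0908e-05      9.389     0.8067     0.1589
  solve Keq expr → x = 0.03133; check Q = 7.8870e+05
Then remove 3.164 M of E.
Step 2:
                   L          E          X          A
  I       2.0908e-05      6.225     0.8067     0.1589
  C       4.7679e-06 2.3839e-06 -2.3839e-06 -7.1518e-06
  E       2.5676e-05      6.225     0.8067     0.1589
  solve Keq expr → x = -2.3839e-06; check Q = 7.8870e+05
Then remove 0.05322 M of A.
Step 3:
                   L          E          X          A
  I       2.5676e-05      6.225     0.8067     0.1057
  C       -1.1746e-05 -5.8732e-06 5.8732e-06 1.7620e-05
  E       1.3929e-05      6.225     0.8067     0.1057
  solve Keq expr → x = 5.8732e-06; check Q = 7.8870e+05

[A]_eq = 0.1057 M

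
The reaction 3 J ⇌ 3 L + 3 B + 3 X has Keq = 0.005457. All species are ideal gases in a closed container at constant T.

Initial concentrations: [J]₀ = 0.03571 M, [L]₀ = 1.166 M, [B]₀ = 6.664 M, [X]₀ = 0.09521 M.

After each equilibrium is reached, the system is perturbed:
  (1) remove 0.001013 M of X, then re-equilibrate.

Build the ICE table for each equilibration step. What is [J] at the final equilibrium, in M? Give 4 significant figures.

Q₀ = 8892 vs Keq = 0.005457 ⇒ Q>K, reverse
Step 1:
                   J          L          B          X
  init       0.03571      1.166      6.664    0.09521
  Δ          0.09202   -0.09202   -0.09202   -0.09202
  eq          0.1277      1.074      6.572   0.003186
  solve Keq expr → x = -0.03067; check Q = 0.005457
Then remove 0.001013 M of X.
Step 2:
                   J          L          B          X
  init        0.1277      1.074      6.572   0.002173
  Δ       -9.8506e-04 9.8506e-04 9.8506e-04 9.8506e-04
  eq          0.1267      1.075      6.573   0.003158
  solve Keq expr → x = 3.2835e-04; check Q = 0.005457

[J]_eq = 0.1267 M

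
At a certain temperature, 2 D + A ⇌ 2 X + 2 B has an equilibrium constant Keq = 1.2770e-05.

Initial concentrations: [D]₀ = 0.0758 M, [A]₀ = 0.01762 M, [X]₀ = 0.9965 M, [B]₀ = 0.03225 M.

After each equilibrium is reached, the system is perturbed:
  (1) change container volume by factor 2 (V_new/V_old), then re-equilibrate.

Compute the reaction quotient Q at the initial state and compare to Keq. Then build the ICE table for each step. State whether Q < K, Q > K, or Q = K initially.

Q₀ = 10.2; Q > K (proceeds reverse)

Q₀ = 10.2 vs Keq = 1.2770e-05 ⇒ Q>K, reverse
Step 1:
                   D          A          X          B
  init        0.0758    0.01762     0.9965    0.03225
  Δ          0.03218    0.01609   -0.03218   -0.03218
  eq           0.108    0.03371     0.9643 7.3463e-05
  solve Keq expr → x = -0.01609; check Q = 1.2770e-05
Then change container volume by factor 2 (V_new/V_old).
Step 2:
                   D          A          X          B
  init       0.05399    0.01685     0.4822 3.6732e-05
  Δ       -1.5187e-05 -7.5934e-06 1.5187e-05 1.5187e-05
  eq         0.05397    0.01685     0.4822 5.1918e-05
  solve Keq expr → x = 7.5934e-06; check Q = 1.2770e-05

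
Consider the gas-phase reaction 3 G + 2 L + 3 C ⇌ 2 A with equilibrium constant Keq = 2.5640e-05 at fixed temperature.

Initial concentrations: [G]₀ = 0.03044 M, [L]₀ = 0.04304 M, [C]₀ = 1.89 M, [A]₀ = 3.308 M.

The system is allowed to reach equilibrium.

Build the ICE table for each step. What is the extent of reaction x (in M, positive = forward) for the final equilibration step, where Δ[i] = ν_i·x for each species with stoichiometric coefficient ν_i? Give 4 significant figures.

Q₀ = 3.1022e+07 vs Keq = 2.5640e-05 ⇒ Q>K, reverse
Step 1:
                   G          L          C          A
  I          0.03044    0.04304       1.89      3.308
  C            3.485      2.324      3.485     -2.324
  E            3.516      2.367      5.375     0.9845
  solve Keq expr → x = -1.162; check Q = 2.5640e-05

x = -1.162 M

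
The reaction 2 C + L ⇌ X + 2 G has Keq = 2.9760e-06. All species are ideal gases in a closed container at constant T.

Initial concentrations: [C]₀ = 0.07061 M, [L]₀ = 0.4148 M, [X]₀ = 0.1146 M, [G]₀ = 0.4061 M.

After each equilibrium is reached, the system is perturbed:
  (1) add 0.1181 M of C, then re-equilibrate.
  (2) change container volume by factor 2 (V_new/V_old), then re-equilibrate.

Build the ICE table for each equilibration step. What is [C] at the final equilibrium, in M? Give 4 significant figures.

[C]_eq = 0.2089 M

Q₀ = 9.139 vs Keq = 2.9760e-06 ⇒ Q>K, reverse
Step 1:
                    C           L           X           G
  I           0.07061      0.4148      0.1146      0.4061
  C            0.2292      0.1146     -0.1146     -0.2292
  E            0.2998      0.5294  4.5246e-06      0.1769
  solve Keq expr → x = -0.1146; check Q = 2.9760e-06
Then add 0.1181 M of C.
Step 2:
                    C           L           X           G
  I            0.4179      0.5294  4.5246e-06      0.1769
  C       -8.5311e-06 -4.2656e-06  4.2656e-06  8.5311e-06
  E            0.4179      0.5294  8.7902e-06      0.1769
  solve Keq expr → x = 4.2656e-06; check Q = 2.9760e-06
Then change container volume by factor 2 (V_new/V_old).
Step 3:
                    C           L           X           G
  I            0.2089      0.2647  4.3951e-06     0.08846
  C                 0           0           0           0
  E            0.2089      0.2647  4.3951e-06     0.08846
  solve Keq expr → x = 0; check Q = 2.9760e-06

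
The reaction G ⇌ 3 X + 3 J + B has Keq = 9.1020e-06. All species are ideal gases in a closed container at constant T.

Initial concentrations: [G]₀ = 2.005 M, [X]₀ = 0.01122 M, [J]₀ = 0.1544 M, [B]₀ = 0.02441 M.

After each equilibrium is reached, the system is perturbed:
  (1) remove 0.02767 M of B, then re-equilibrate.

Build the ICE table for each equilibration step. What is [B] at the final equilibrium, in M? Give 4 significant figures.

[B]_eq = 0.05868 M

Q₀ = 6.3296e-11 vs Keq = 9.1020e-06 ⇒ Q<K, forward
Step 1:
                   G          X          J          B
  I            2.005    0.01122     0.1544    0.02441
  C         -0.05749     0.1725     0.1725    0.05749
  E            1.948     0.1837     0.3269     0.0819
  solve Keq expr → x = 0.05749; check Q = 9.1020e-06
Then remove 0.02767 M of B.
Step 2:
                   G          X          J          B
  I            1.948     0.1837     0.3269    0.05423
  C        -0.004456    0.01337    0.01337   0.004456
  E            1.943     0.1971     0.3402    0.05868
  solve Keq expr → x = 0.004456; check Q = 9.1020e-06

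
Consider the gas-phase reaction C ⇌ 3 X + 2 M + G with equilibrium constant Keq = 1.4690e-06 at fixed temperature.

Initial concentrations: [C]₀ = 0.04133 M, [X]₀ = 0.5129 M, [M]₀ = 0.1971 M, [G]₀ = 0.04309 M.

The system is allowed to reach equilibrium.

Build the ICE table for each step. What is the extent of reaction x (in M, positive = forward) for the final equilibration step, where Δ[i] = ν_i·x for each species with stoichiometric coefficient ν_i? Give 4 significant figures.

Q₀ = 0.005465 vs Keq = 1.4690e-06 ⇒ Q>K, reverse
Step 1:
                    C           X           M           G
  Initial     0.04133      0.5129      0.1971     0.04309
  Change      0.04291     -0.1287    -0.08583    -0.04291
  Equil       0.08424      0.3842      0.1113  1.7630e-04
  solve Keq expr → x = -0.04291; check Q = 1.4690e-06

x = -0.04291 M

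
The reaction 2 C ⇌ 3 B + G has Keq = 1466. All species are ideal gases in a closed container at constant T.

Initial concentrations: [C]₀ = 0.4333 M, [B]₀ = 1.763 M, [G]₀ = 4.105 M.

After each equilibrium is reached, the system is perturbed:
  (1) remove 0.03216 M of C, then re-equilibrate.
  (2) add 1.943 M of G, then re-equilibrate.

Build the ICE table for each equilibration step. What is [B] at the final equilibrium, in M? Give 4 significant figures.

Q₀ = 119.8 vs Keq = 1466 ⇒ Q<K, forward
Step 1:
                    C           B           G
  I            0.4333       1.763       4.105
  C            -0.263      0.3944      0.1315
  E            0.1703       2.157       4.236
  solve Keq expr → x = 0.1315; check Q = 1466
Then remove 0.03216 M of C.
Step 2:
                    C           B           G
  I            0.1382       2.157       4.236
  C            0.0271    -0.04065    -0.01355
  E            0.1653       2.117       4.223
  solve Keq expr → x = -0.01355; check Q = 1466
Then add 1.943 M of G.
Step 3:
                    C           B           G
  I            0.1653       2.117       6.166
  C           0.02825    -0.04237    -0.01412
  E            0.1935       2.074       6.152
  solve Keq expr → x = -0.01412; check Q = 1466

[B]_eq = 2.074 M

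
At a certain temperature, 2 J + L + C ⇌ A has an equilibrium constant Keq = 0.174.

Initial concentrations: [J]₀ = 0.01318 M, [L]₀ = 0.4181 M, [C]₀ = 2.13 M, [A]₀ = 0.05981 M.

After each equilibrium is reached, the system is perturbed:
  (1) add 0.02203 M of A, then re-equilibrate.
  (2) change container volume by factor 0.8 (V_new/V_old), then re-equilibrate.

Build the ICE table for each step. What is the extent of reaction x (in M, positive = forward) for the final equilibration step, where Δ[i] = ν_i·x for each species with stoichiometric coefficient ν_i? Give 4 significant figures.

Q₀ = 386.6 vs Keq = 0.174 ⇒ Q>K, reverse
Step 1:
                    J           L           C           A
  Initial     0.01318      0.4181        2.13     0.05981
  Change       0.1138      0.0569      0.0569     -0.0569
  Equil         0.127       0.475       2.187    0.002914
  solve Keq expr → x = -0.0569; check Q = 0.174
Then add 0.02203 M of A.
Step 2:
                    J           L           C           A
  Initial       0.127       0.475       2.187     0.02494
  Change      0.03938     0.01969     0.01969    -0.01969
  Equil        0.1663      0.4947       2.207    0.005256
  solve Keq expr → x = -0.01969; check Q = 0.174
Then change container volume by factor 0.8 (V_new/V_old).
Step 3:
                    J           L           C           A
  Initial      0.2079      0.6184       2.758     0.00657
  Change    -0.009908   -0.004954   -0.004954    0.004954
  Equil         0.198      0.6134       2.753     0.01152
  solve Keq expr → x = 0.004954; check Q = 0.174

x = 0.004954 M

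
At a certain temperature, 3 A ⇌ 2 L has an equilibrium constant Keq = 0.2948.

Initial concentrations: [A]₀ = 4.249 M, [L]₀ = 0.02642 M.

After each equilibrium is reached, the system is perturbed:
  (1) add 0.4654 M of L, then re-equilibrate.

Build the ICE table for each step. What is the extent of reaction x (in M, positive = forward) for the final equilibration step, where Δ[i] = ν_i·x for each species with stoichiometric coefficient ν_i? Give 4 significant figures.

x = -0.08375 M

Q₀ = 9.0992e-06 vs Keq = 0.2948 ⇒ Q<K, forward
Step 1:
                   A          L
  Initial      4.249    0.02642
  Change      -2.254      1.503
  Equil        1.995      1.529
  solve Keq expr → x = 0.7515; check Q = 0.2948
Then add 0.4654 M of L.
Step 2:
                   A          L
  Initial      1.995      1.995
  Change      0.2512    -0.1675
  Equil        2.246      1.827
  solve Keq expr → x = -0.08375; check Q = 0.2948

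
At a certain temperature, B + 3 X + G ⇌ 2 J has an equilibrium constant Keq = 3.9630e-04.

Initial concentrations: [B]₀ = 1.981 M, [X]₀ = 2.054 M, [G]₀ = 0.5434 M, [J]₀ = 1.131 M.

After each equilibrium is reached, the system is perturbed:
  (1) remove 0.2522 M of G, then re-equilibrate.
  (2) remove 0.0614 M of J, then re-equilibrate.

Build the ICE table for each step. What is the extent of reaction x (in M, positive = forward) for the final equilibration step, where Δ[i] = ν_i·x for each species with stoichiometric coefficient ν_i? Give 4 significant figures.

x = 0.02584 M

Q₀ = 0.1371 vs Keq = 3.9630e-04 ⇒ Q>K, reverse
Step 1:
                   B          X          G          J
  I            1.981      2.054     0.5434      1.131
  C           0.4653      1.396     0.4653    -0.9306
  E            2.446       3.45      1.009     0.2004
  solve Keq expr → x = -0.4653; check Q = 3.9630e-04
Then remove 0.2522 M of G.
Step 2:
                   B          X          G          J
  I            2.446       3.45     0.7565     0.2004
  C          0.01129    0.03386    0.01129   -0.02257
  E            2.458      3.484     0.7678     0.1778
  solve Keq expr → x = -0.01129; check Q = 3.9630e-04
Then remove 0.0614 M of J.
Step 3:
                   B          X          G          J
  I            2.458      3.484     0.7678     0.1164
  C         -0.02584   -0.07753   -0.02584    0.05169
  E            2.432      3.406     0.7419     0.1681
  solve Keq expr → x = 0.02584; check Q = 3.9630e-04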